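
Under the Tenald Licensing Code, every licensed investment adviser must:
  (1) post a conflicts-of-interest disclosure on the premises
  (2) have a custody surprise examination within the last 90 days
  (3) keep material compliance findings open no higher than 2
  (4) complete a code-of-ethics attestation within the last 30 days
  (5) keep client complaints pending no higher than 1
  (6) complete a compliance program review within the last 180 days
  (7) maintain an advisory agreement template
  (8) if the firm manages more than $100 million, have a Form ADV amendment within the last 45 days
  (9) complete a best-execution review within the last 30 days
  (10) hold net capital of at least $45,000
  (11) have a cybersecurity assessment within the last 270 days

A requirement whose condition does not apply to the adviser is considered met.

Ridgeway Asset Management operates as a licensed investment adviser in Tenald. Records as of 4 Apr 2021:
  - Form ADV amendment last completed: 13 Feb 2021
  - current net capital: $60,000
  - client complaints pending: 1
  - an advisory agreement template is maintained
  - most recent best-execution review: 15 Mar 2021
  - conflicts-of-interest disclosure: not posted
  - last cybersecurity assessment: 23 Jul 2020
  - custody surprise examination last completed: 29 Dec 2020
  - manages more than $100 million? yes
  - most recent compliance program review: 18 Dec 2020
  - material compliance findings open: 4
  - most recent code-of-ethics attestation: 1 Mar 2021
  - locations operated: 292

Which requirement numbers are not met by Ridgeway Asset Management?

1, 2, 3, 4, 8

1. conflicts-of-interest disclosure absent → not met
2. custody surprise examination 96 days ago vs limit 90 → not met
3. material compliance findings open 4 > 2 → not met
4. code-of-ethics attestation 34 days ago vs limit 30 → not met
5. client complaints pending 1 ≤ 1 → met
6. compliance program review 107 days ago vs limit 180 → met
7. advisory agreement template present → met
8. condition 'manages more than $100 million' holds; Form ADV amendment 50 days ago vs limit 45 → not met
9. best-execution review 20 days ago vs limit 30 → met
10. net capital $60,000 ≥ $45,000 → met
11. cybersecurity assessment 255 days ago vs limit 270 → met
Not met: 1, 2, 3, 4, 8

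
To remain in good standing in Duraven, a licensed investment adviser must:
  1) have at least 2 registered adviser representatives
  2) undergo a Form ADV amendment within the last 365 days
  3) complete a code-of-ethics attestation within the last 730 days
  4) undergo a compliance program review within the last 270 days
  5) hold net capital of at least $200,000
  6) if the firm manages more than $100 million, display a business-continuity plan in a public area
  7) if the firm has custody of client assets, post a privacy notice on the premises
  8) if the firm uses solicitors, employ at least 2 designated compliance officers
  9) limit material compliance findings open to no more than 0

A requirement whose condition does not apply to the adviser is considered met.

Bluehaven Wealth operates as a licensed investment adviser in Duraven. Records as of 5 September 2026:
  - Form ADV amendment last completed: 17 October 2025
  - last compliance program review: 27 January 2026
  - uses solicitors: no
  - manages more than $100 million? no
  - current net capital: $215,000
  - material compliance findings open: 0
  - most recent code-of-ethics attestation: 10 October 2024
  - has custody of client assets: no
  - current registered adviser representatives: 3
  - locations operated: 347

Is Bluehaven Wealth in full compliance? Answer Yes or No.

1. registered adviser representatives 3 ≥ 2 → met
2. Form ADV amendment 323 days ago vs limit 365 → met
3. code-of-ethics attestation 695 days ago vs limit 730 → met
4. compliance program review 221 days ago vs limit 270 → met
5. net capital $215,000 ≥ $200,000 → met
6. condition 'manages more than $100 million' does not hold → requirement n/a → met
7. condition 'has custody of client assets' does not hold → requirement n/a → met
8. condition 'uses solicitors' does not hold → requirement n/a → met
9. material compliance findings open 0 ≤ 0 → met
All met.

Yes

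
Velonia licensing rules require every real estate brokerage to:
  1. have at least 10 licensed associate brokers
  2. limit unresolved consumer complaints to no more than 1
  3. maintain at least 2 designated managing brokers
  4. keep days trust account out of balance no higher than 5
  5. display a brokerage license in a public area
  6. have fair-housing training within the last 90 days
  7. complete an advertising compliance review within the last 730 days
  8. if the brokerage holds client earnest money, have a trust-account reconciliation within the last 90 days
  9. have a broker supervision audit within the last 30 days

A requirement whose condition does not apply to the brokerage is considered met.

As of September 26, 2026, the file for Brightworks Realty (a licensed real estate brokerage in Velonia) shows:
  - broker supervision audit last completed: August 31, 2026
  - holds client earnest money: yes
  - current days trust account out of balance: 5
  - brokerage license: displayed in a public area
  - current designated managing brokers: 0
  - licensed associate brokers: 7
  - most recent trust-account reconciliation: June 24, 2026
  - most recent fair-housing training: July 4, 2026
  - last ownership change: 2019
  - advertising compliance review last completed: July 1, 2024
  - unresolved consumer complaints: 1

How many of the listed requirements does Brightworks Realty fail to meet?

1. licensed associate brokers 7 < 10 → not met
2. unresolved consumer complaints 1 ≤ 1 → met
3. designated managing brokers 0 < 2 → not met
4. days trust account out of balance 5 ≤ 5 → met
5. brokerage license present → met
6. fair-housing training 84 days ago vs limit 90 → met
7. advertising compliance review 817 days ago vs limit 730 → not met
8. condition 'holds client earnest money' holds; trust-account reconciliation 94 days ago vs limit 90 → not met
9. broker supervision audit 26 days ago vs limit 30 → met
Not met: 4 of 9

4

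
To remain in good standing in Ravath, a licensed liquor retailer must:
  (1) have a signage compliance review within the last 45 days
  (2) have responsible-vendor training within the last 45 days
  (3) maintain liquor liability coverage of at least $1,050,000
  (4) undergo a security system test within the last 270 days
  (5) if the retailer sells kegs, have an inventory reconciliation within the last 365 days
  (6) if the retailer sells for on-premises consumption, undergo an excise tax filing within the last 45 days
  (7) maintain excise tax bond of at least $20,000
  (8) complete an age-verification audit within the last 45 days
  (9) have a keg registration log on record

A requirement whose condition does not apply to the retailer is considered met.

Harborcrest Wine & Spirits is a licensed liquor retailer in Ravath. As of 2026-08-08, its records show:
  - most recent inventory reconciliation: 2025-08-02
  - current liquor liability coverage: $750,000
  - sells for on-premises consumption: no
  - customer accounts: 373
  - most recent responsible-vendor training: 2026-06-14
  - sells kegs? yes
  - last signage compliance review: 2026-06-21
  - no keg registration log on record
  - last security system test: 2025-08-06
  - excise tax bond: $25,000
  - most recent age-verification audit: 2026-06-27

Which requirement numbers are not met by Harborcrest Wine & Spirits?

1, 2, 3, 4, 5, 9

1. signage compliance review 48 days ago vs limit 45 → not met
2. responsible-vendor training 55 days ago vs limit 45 → not met
3. liquor liability coverage $750,000 < $1,050,000 → not met
4. security system test 367 days ago vs limit 270 → not met
5. condition 'sells kegs' holds; inventory reconciliation 371 days ago vs limit 365 → not met
6. condition 'sells for on-premises consumption' does not hold → requirement n/a → met
7. excise tax bond $25,000 ≥ $20,000 → met
8. age-verification audit 42 days ago vs limit 45 → met
9. keg registration log absent → not met
Not met: 1, 2, 3, 4, 5, 9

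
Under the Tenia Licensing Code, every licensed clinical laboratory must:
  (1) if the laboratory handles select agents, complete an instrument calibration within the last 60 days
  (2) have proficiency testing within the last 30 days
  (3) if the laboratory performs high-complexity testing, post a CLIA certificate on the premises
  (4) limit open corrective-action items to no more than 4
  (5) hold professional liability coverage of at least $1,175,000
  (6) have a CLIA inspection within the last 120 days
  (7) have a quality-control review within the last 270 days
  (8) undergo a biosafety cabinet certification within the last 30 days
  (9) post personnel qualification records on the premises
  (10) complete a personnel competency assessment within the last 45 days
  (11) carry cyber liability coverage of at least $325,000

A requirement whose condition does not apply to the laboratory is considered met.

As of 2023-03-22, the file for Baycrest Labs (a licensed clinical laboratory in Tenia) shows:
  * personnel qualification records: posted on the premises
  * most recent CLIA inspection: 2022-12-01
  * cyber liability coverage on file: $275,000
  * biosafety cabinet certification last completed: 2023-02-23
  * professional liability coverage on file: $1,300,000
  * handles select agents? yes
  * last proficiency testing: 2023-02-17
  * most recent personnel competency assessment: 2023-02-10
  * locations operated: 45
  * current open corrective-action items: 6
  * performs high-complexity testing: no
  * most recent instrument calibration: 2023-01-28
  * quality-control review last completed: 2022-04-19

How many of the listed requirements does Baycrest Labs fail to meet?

4

1. condition 'handles select agents' holds; instrument calibration 53 days ago vs limit 60 → met
2. proficiency testing 33 days ago vs limit 30 → not met
3. condition 'performs high-complexity testing' does not hold → requirement n/a → met
4. open corrective-action items 6 > 4 → not met
5. professional liability coverage $1,300,000 ≥ $1,175,000 → met
6. CLIA inspection 111 days ago vs limit 120 → met
7. quality-control review 337 days ago vs limit 270 → not met
8. biosafety cabinet certification 27 days ago vs limit 30 → met
9. personnel qualification records present → met
10. personnel competency assessment 40 days ago vs limit 45 → met
11. cyber liability coverage $275,000 < $325,000 → not met
Not met: 4 of 11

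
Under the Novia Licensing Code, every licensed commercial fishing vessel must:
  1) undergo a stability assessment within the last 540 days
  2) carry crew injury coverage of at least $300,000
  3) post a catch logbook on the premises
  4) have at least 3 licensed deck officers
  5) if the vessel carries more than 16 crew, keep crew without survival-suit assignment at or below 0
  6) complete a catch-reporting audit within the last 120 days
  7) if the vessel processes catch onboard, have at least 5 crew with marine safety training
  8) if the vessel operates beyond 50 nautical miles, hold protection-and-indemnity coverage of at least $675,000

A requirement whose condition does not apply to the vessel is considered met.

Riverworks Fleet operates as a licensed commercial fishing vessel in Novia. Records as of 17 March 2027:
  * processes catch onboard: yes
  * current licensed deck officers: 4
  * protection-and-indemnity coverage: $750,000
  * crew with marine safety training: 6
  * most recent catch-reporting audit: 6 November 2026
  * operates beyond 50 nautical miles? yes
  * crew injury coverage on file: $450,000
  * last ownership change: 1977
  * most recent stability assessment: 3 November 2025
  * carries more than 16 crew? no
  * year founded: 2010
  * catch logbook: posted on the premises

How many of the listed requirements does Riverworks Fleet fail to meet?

1. stability assessment 499 days ago vs limit 540 → met
2. crew injury coverage $450,000 ≥ $300,000 → met
3. catch logbook present → met
4. licensed deck officers 4 ≥ 3 → met
5. condition 'carries more than 16 crew' does not hold → requirement n/a → met
6. catch-reporting audit 131 days ago vs limit 120 → not met
7. condition 'processes catch onboard' holds; crew with marine safety training 6 ≥ 5 → met
8. condition 'operates beyond 50 nautical miles' holds; protection-and-indemnity coverage $750,000 ≥ $675,000 → met
Not met: 1 of 8

1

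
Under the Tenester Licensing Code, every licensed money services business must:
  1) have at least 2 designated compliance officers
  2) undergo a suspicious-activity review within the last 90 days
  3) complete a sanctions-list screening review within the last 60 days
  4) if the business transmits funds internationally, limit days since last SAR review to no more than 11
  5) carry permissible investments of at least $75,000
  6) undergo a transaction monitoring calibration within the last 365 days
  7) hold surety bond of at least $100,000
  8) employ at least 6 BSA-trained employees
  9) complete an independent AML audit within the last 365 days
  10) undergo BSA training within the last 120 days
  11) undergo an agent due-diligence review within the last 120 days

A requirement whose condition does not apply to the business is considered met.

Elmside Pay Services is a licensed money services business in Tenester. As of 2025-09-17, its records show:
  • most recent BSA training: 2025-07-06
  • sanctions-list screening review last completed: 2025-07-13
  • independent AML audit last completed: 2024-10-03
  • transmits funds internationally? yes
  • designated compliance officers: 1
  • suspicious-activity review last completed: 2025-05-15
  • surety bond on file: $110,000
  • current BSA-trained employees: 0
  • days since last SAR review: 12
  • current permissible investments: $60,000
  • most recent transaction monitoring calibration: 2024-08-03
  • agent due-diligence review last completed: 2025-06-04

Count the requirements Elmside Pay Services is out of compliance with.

7

1. designated compliance officers 1 < 2 → not met
2. suspicious-activity review 125 days ago vs limit 90 → not met
3. sanctions-list screening review 66 days ago vs limit 60 → not met
4. condition 'transmits funds internationally' holds; days since last SAR review 12 > 11 → not met
5. permissible investments $60,000 < $75,000 → not met
6. transaction monitoring calibration 410 days ago vs limit 365 → not met
7. surety bond $110,000 ≥ $100,000 → met
8. BSA-trained employees 0 < 6 → not met
9. independent AML audit 349 days ago vs limit 365 → met
10. BSA training 73 days ago vs limit 120 → met
11. agent due-diligence review 105 days ago vs limit 120 → met
Not met: 7 of 11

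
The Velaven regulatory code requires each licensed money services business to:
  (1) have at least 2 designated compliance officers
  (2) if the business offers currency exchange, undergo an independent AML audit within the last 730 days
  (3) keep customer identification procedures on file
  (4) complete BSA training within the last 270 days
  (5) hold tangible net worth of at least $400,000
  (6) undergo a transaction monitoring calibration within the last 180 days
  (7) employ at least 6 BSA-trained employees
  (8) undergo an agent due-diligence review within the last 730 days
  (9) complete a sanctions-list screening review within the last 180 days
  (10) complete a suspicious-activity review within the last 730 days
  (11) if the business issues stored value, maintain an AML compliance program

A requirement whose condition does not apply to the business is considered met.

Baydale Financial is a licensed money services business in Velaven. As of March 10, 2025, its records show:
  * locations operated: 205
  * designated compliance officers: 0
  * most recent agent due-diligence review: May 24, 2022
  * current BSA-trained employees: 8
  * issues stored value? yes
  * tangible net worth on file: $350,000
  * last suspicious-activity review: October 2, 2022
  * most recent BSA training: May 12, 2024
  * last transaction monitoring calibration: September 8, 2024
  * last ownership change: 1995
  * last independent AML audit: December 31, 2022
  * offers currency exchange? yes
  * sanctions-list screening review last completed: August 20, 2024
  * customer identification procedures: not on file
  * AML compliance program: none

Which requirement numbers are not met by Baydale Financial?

1, 2, 3, 4, 5, 6, 8, 9, 10, 11

1. designated compliance officers 0 < 2 → not met
2. condition 'offers currency exchange' holds; independent AML audit 800 days ago vs limit 730 → not met
3. customer identification procedures absent → not met
4. BSA training 302 days ago vs limit 270 → not met
5. tangible net worth $350,000 < $400,000 → not met
6. transaction monitoring calibration 183 days ago vs limit 180 → not met
7. BSA-trained employees 8 ≥ 6 → met
8. agent due-diligence review 1021 days ago vs limit 730 → not met
9. sanctions-list screening review 202 days ago vs limit 180 → not met
10. suspicious-activity review 890 days ago vs limit 730 → not met
11. condition 'issues stored value' holds; AML compliance program absent → not met
Not met: 1, 2, 3, 4, 5, 6, 8, 9, 10, 11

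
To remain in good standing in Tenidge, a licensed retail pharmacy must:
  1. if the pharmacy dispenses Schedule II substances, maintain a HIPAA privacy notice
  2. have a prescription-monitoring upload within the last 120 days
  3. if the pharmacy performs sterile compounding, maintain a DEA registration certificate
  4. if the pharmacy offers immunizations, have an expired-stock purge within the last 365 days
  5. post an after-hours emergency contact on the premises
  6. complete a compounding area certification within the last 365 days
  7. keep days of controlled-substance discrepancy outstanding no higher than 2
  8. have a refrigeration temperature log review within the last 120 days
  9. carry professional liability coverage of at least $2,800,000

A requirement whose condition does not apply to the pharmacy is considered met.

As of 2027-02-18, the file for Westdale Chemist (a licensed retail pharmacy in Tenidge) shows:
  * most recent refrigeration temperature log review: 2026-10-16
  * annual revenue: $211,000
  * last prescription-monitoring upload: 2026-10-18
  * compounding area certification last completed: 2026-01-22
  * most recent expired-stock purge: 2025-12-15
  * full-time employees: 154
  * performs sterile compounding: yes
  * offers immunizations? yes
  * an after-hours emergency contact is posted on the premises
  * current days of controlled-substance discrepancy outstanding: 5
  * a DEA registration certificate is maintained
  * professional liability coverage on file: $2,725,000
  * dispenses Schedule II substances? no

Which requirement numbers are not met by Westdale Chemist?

2, 4, 6, 7, 8, 9

1. condition 'dispenses Schedule II substances' does not hold → requirement n/a → met
2. prescription-monitoring upload 123 days ago vs limit 120 → not met
3. condition 'performs sterile compounding' holds; DEA registration certificate present → met
4. condition 'offers immunizations' holds; expired-stock purge 430 days ago vs limit 365 → not met
5. after-hours emergency contact present → met
6. compounding area certification 392 days ago vs limit 365 → not met
7. days of controlled-substance discrepancy outstanding 5 > 2 → not met
8. refrigeration temperature log review 125 days ago vs limit 120 → not met
9. professional liability coverage $2,725,000 < $2,800,000 → not met
Not met: 2, 4, 6, 7, 8, 9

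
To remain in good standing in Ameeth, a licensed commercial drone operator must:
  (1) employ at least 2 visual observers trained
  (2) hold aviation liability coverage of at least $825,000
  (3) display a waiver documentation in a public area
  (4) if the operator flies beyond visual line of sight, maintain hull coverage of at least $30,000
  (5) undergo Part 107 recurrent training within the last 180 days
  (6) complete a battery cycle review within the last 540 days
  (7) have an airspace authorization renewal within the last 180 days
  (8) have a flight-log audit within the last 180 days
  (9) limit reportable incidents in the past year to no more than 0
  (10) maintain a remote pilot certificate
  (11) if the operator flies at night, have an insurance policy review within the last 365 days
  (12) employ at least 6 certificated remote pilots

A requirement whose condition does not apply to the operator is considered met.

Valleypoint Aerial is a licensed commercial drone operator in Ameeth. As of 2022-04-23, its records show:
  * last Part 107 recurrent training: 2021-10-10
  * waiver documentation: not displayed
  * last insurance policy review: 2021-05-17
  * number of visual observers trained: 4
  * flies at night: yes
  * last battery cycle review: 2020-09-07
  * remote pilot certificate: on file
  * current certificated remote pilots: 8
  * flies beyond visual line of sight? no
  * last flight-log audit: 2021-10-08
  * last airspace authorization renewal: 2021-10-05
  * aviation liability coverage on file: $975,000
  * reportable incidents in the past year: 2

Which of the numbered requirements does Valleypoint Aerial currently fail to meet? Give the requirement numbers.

1. visual observers trained 4 ≥ 2 → met
2. aviation liability coverage $975,000 ≥ $825,000 → met
3. waiver documentation absent → not met
4. condition 'flies beyond visual line of sight' does not hold → requirement n/a → met
5. Part 107 recurrent training 195 days ago vs limit 180 → not met
6. battery cycle review 593 days ago vs limit 540 → not met
7. airspace authorization renewal 200 days ago vs limit 180 → not met
8. flight-log audit 197 days ago vs limit 180 → not met
9. reportable incidents in the past year 2 > 0 → not met
10. remote pilot certificate present → met
11. condition 'flies at night' holds; insurance policy review 341 days ago vs limit 365 → met
12. certificated remote pilots 8 ≥ 6 → met
Not met: 3, 5, 6, 7, 8, 9

3, 5, 6, 7, 8, 9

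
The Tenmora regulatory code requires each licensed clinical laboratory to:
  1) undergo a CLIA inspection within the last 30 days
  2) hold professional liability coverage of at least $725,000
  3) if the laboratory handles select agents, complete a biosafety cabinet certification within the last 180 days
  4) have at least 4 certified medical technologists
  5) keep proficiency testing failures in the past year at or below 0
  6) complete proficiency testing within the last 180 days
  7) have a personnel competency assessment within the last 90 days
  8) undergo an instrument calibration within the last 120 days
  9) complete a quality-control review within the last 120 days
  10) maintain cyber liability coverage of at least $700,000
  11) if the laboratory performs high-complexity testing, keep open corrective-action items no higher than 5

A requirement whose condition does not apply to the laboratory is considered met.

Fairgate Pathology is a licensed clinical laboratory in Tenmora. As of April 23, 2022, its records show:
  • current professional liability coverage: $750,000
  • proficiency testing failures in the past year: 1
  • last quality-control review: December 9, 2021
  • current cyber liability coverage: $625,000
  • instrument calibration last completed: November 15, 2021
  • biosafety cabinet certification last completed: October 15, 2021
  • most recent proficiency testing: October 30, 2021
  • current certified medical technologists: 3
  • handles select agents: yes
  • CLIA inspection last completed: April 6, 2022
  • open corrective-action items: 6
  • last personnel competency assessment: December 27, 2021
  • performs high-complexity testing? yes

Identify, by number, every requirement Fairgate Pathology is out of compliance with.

1. CLIA inspection 17 days ago vs limit 30 → met
2. professional liability coverage $750,000 ≥ $725,000 → met
3. condition 'handles select agents' holds; biosafety cabinet certification 190 days ago vs limit 180 → not met
4. certified medical technologists 3 < 4 → not met
5. proficiency testing failures in the past year 1 > 0 → not met
6. proficiency testing 175 days ago vs limit 180 → met
7. personnel competency assessment 117 days ago vs limit 90 → not met
8. instrument calibration 159 days ago vs limit 120 → not met
9. quality-control review 135 days ago vs limit 120 → not met
10. cyber liability coverage $625,000 < $700,000 → not met
11. condition 'performs high-complexity testing' holds; open corrective-action items 6 > 5 → not met
Not met: 3, 4, 5, 7, 8, 9, 10, 11

3, 4, 5, 7, 8, 9, 10, 11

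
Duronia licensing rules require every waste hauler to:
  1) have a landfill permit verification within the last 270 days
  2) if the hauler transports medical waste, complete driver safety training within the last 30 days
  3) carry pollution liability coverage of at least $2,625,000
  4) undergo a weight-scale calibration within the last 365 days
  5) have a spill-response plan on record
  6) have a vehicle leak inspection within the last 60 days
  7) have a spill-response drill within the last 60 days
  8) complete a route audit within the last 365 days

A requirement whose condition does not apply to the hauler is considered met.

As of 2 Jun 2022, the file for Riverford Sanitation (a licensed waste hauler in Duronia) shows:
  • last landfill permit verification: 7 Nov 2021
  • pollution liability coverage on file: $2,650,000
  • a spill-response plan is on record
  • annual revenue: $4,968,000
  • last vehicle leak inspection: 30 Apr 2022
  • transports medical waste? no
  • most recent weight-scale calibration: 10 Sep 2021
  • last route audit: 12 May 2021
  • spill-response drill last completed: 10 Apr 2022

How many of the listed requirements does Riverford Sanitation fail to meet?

1. landfill permit verification 207 days ago vs limit 270 → met
2. condition 'transports medical waste' does not hold → requirement n/a → met
3. pollution liability coverage $2,650,000 ≥ $2,625,000 → met
4. weight-scale calibration 265 days ago vs limit 365 → met
5. spill-response plan present → met
6. vehicle leak inspection 33 days ago vs limit 60 → met
7. spill-response drill 53 days ago vs limit 60 → met
8. route audit 386 days ago vs limit 365 → not met
Not met: 1 of 8

1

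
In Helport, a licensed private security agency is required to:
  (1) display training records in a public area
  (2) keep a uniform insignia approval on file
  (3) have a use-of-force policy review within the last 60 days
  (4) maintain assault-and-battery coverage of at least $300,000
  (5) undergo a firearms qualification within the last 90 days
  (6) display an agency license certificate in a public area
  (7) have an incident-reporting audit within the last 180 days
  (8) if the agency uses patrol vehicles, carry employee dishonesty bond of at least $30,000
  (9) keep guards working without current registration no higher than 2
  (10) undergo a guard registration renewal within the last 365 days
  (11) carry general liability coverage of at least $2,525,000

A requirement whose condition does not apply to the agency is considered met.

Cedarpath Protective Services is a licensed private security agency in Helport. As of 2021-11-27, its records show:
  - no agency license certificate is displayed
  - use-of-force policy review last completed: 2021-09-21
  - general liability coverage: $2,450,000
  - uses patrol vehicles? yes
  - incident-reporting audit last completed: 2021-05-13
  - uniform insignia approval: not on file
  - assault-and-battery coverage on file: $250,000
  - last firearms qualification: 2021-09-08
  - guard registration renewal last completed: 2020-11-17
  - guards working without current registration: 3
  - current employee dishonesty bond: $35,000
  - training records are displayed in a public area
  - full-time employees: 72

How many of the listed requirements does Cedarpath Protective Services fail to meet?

1. training records present → met
2. uniform insignia approval absent → not met
3. use-of-force policy review 67 days ago vs limit 60 → not met
4. assault-and-battery coverage $250,000 < $300,000 → not met
5. firearms qualification 80 days ago vs limit 90 → met
6. agency license certificate absent → not met
7. incident-reporting audit 198 days ago vs limit 180 → not met
8. condition 'uses patrol vehicles' holds; employee dishonesty bond $35,000 ≥ $30,000 → met
9. guards working without current registration 3 > 2 → not met
10. guard registration renewal 375 days ago vs limit 365 → not met
11. general liability coverage $2,450,000 < $2,525,000 → not met
Not met: 8 of 11

8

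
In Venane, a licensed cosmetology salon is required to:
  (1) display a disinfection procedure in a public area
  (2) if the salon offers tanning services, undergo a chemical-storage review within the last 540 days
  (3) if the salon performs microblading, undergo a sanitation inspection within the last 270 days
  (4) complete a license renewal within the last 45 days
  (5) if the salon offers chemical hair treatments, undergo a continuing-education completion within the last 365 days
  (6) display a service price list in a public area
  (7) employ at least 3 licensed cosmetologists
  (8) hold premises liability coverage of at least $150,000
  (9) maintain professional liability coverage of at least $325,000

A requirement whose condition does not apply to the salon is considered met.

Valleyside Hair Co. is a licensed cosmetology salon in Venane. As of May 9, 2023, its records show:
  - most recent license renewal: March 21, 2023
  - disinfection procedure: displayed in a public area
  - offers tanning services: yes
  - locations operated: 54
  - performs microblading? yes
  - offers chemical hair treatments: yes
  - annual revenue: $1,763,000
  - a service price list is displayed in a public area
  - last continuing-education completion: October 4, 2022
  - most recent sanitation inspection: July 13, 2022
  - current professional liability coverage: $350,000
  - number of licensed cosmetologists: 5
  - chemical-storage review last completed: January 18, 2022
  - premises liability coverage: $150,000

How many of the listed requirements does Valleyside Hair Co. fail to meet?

2

1. disinfection procedure present → met
2. condition 'offers tanning services' holds; chemical-storage review 476 days ago vs limit 540 → met
3. condition 'performs microblading' holds; sanitation inspection 300 days ago vs limit 270 → not met
4. license renewal 49 days ago vs limit 45 → not met
5. condition 'offers chemical hair treatments' holds; continuing-education completion 217 days ago vs limit 365 → met
6. service price list present → met
7. licensed cosmetologists 5 ≥ 3 → met
8. premises liability coverage $150,000 ≥ $150,000 → met
9. professional liability coverage $350,000 ≥ $325,000 → met
Not met: 2 of 9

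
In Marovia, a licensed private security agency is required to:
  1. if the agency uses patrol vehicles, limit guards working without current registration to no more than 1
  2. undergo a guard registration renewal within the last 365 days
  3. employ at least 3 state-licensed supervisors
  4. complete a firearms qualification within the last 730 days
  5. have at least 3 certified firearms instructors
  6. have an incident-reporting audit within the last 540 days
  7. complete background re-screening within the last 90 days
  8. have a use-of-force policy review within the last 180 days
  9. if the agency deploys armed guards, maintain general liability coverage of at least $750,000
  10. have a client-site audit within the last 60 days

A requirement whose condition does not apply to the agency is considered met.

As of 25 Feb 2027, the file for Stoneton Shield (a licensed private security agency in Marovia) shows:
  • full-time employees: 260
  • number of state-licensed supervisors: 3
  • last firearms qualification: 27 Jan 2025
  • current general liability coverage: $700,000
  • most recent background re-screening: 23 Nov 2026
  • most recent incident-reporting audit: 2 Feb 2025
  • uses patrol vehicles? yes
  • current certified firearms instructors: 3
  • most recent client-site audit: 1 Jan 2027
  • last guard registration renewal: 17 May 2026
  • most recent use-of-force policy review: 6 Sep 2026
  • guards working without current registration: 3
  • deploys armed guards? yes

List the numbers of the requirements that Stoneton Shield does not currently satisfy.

1. condition 'uses patrol vehicles' holds; guards working without current registration 3 > 1 → not met
2. guard registration renewal 284 days ago vs limit 365 → met
3. state-licensed supervisors 3 ≥ 3 → met
4. firearms qualification 759 days ago vs limit 730 → not met
5. certified firearms instructors 3 ≥ 3 → met
6. incident-reporting audit 753 days ago vs limit 540 → not met
7. background re-screening 94 days ago vs limit 90 → not met
8. use-of-force policy review 172 days ago vs limit 180 → met
9. condition 'deploys armed guards' holds; general liability coverage $700,000 < $750,000 → not met
10. client-site audit 55 days ago vs limit 60 → met
Not met: 1, 4, 6, 7, 9

1, 4, 6, 7, 9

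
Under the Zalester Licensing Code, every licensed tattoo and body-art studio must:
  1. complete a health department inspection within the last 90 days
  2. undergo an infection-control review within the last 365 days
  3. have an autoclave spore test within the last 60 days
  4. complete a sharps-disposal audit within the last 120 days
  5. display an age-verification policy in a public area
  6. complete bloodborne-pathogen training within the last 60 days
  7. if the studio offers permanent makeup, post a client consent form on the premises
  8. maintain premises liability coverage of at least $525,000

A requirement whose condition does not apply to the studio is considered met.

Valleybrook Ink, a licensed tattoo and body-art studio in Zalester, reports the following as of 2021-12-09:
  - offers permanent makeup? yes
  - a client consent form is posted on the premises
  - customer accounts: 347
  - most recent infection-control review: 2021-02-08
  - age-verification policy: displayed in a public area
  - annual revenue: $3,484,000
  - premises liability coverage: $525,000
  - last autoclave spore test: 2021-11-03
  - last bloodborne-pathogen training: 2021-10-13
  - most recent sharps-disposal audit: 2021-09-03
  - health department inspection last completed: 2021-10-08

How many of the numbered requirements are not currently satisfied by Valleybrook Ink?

0

1. health department inspection 62 days ago vs limit 90 → met
2. infection-control review 304 days ago vs limit 365 → met
3. autoclave spore test 36 days ago vs limit 60 → met
4. sharps-disposal audit 97 days ago vs limit 120 → met
5. age-verification policy present → met
6. bloodborne-pathogen training 57 days ago vs limit 60 → met
7. condition 'offers permanent makeup' holds; client consent form present → met
8. premises liability coverage $525,000 ≥ $525,000 → met
Not met: 0 of 8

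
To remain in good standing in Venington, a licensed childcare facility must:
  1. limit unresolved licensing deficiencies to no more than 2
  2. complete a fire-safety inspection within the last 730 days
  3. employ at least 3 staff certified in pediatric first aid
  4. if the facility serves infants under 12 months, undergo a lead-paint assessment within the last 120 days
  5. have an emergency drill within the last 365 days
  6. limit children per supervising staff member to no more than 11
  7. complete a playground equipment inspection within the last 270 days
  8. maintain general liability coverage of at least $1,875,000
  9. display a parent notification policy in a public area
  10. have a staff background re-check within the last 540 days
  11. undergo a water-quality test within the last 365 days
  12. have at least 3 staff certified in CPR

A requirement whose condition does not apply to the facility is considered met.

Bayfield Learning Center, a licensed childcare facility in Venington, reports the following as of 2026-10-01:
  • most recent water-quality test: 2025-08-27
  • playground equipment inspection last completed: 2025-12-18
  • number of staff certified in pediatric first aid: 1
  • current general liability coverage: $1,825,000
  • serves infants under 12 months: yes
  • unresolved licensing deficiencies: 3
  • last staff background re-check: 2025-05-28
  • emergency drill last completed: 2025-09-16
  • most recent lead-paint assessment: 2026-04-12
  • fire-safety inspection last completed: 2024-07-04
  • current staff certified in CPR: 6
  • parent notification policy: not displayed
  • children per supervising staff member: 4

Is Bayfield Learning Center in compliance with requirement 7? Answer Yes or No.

7. playground equipment inspection 287 days ago vs limit 270 → not met

No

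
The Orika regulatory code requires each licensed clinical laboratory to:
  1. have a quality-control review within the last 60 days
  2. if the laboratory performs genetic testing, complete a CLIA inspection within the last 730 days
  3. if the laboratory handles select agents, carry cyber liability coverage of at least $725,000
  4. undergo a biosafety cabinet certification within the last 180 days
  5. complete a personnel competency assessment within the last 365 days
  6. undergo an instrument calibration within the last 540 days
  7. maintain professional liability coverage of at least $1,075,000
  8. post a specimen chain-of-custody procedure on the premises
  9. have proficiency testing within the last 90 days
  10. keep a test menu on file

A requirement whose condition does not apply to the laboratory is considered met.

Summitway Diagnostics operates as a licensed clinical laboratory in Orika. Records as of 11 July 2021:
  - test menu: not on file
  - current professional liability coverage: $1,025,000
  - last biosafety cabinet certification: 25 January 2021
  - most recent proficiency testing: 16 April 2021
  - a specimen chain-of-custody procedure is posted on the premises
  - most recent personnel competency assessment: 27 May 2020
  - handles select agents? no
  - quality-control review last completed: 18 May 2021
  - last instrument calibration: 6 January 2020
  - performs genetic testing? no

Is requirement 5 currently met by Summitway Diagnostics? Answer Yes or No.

5. personnel competency assessment 410 days ago vs limit 365 → not met

No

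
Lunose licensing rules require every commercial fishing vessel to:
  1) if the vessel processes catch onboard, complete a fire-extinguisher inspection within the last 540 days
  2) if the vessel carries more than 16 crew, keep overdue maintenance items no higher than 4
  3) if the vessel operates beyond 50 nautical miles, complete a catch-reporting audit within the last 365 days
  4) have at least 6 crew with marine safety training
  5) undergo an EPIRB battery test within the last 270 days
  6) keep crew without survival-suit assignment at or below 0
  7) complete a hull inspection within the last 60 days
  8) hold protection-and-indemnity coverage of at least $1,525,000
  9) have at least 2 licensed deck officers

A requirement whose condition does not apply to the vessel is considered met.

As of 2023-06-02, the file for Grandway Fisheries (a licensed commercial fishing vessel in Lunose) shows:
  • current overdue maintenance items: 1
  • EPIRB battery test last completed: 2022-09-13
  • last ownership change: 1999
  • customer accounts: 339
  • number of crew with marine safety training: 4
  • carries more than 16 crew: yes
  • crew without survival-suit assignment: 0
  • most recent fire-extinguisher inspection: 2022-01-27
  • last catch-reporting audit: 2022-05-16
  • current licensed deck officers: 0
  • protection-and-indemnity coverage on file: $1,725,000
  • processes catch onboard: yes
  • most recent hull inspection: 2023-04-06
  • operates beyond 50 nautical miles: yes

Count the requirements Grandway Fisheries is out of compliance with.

1. condition 'processes catch onboard' holds; fire-extinguisher inspection 491 days ago vs limit 540 → met
2. condition 'carries more than 16 crew' holds; overdue maintenance items 1 ≤ 4 → met
3. condition 'operates beyond 50 nautical miles' holds; catch-reporting audit 382 days ago vs limit 365 → not met
4. crew with marine safety training 4 < 6 → not met
5. EPIRB battery test 262 days ago vs limit 270 → met
6. crew without survival-suit assignment 0 ≤ 0 → met
7. hull inspection 57 days ago vs limit 60 → met
8. protection-and-indemnity coverage $1,725,000 ≥ $1,525,000 → met
9. licensed deck officers 0 < 2 → not met
Not met: 3 of 9

3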